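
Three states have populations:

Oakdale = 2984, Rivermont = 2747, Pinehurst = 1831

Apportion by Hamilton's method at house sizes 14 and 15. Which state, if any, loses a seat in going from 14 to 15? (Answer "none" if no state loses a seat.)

none

At 14 seats: Oakdale 6, Rivermont 5, Pinehurst 3.
At 15 seats: Oakdale 6, Rivermont 5, Pinehurst 4.
No state's allocation decreased.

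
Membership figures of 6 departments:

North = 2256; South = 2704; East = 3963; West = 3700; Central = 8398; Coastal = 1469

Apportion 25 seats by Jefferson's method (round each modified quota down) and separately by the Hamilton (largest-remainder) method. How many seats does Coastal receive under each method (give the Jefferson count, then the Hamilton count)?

Jefferson: North 2, South 3, East 5, West 4, Central 10, Coastal 1.
Hamilton: North 3, South 3, East 4, West 4, Central 9, Coastal 2.
Coastal gets 1 under Jefferson and 2 under Hamilton.

1 and 2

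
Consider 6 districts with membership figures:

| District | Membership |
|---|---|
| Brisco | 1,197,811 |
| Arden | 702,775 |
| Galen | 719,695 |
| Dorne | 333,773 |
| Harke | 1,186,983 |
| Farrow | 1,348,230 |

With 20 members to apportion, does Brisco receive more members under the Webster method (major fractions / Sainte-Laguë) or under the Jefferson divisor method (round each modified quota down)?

Jefferson

Webster: Brisco 4, Arden 3, Galen 3, Dorne 1, Harke 4, Farrow 5.
Jefferson: Brisco 5, Arden 2, Galen 3, Dorne 1, Harke 4, Farrow 5.
Brisco gets 4 under Webster and 5 under Jefferson.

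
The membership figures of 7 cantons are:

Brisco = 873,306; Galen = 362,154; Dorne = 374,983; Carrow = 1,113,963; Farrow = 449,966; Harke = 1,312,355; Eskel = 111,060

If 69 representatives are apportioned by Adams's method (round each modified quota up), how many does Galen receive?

6

Standard divisor 4597787/69 ≈ 66634.594; standard quotas: Brisco 13.106, Galen 5.435, Dorne 5.627, Carrow 16.717, Farrow 6.753, Harke 19.695, Eskel 1.667.
Rounding up gives 14, 6, 6, 17, 7, 20, 2 = 72 seats, so the divisor must be adjusted.
With modified divisor 71000: modified quotas Brisco 12.300, Galen 5.101, Dorne 5.281, Carrow 15.690, Farrow 6.338, Harke 18.484, Eskel 1.564.
Rounding up: Brisco 13, Galen 6, Dorne 6, Carrow 16, Farrow 7, Harke 19, Eskel 2 (total 69).
Galen receives 6.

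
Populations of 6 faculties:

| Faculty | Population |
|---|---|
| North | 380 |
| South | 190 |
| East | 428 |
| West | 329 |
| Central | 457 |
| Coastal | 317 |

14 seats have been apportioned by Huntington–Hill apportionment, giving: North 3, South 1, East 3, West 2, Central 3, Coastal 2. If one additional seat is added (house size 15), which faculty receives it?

Priority for the next seat is population ÷ (√(s·(s+1))).
Priorities: North 109.697, South 134.350, East 123.553, West 134.314, Central 131.925, Coastal 129.415.
Highest priority: South.

South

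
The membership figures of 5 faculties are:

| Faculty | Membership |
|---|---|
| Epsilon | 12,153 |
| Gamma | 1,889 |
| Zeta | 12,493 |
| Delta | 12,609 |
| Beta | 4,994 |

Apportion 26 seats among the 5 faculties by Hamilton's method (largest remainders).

Epsilon 7, Gamma 1, Zeta 7, Delta 8, Beta 3

The standard divisor is 44138/26 ≈ 1697.615.
Standard quotas: Epsilon 7.1589, Gamma 1.1127, Zeta 7.3591, Delta 7.4275, Beta 2.9418.
Lower quotas: Epsilon 7, Gamma 1, Zeta 7, Delta 7, Beta 2 (sum 24, leaving 2 seats).
Remainders in descending order: Beta 0.9418, Delta 0.4275, Zeta 0.3591, Epsilon 0.1589, Gamma 0.1127.
Largest remainders: Beta, Delta receive the extra seats.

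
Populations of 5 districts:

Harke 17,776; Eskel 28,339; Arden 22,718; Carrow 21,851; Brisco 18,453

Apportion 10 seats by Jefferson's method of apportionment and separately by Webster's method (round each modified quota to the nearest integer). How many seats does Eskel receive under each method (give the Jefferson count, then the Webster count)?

3 and 2

Jefferson: Harke 1, Eskel 3, Arden 2, Carrow 2, Brisco 2.
Webster: Harke 2, Eskel 2, Arden 2, Carrow 2, Brisco 2.
Eskel gets 3 under Jefferson and 2 under Webster.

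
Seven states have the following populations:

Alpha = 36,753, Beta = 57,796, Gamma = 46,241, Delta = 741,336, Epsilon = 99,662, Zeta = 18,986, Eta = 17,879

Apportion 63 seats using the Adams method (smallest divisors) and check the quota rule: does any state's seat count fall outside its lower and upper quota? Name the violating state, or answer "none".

Standard quotas: Alpha 2.273, Beta 3.574, Gamma 2.860, Delta 45.849, Epsilon 6.164, Zeta 1.174, Eta 1.106.
Adams allocation: Alpha 3, Beta 4, Gamma 3, Delta 43, Epsilon 6, Zeta 2, Eta 2.
Delta has quota 45.849 (lower 45, upper 46) but receives 43 — outside the quota interval.

Delta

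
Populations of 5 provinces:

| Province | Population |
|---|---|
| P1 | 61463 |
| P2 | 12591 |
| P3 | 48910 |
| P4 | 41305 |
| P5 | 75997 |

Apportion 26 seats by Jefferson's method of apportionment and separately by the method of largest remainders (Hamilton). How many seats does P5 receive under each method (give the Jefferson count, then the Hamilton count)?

Jefferson: P1 7, P2 1, P3 5, P4 4, P5 9.
Hamilton: P1 7, P2 1, P3 5, P4 5, P5 8.
P5 gets 9 under Jefferson and 8 under Hamilton.

9 and 8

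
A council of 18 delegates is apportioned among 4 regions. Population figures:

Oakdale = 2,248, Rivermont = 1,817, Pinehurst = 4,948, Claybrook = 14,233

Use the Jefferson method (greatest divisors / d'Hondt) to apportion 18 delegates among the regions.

Oakdale: 1; Rivermont: 1; Pinehurst: 4; Claybrook: 12

Standard divisor 23246/18 ≈ 1291.444; standard quotas: Oakdale 1.741, Rivermont 1.407, Pinehurst 3.831, Claybrook 11.021.
Rounding down gives 1, 1, 3, 11 = 16 seats, so the divisor must be adjusted.
With modified divisor 1160: modified quotas Oakdale 1.938, Rivermont 1.566, Pinehurst 4.266, Claybrook 12.270.
Rounding down: Oakdale 1, Rivermont 1, Pinehurst 4, Claybrook 12 (total 18).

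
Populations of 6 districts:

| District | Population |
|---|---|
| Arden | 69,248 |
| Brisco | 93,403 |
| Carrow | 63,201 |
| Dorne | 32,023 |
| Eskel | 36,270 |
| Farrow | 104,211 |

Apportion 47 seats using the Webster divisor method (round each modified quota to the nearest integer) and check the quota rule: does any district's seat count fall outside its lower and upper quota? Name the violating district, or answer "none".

Standard quotas: Arden 8.170, Brisco 11.020, Carrow 7.457, Dorne 3.778, Eskel 4.279, Farrow 12.295.
Webster allocation: Arden 8, Brisco 11, Carrow 8, Dorne 4, Eskel 4, Farrow 12.
Every allocation lies between the lower and upper quota.

none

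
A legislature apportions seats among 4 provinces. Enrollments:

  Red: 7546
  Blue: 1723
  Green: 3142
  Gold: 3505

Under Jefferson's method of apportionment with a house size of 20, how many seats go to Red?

Standard divisor 15916/20 ≈ 795.8; standard quotas: Red 9.482, Blue 2.165, Green 3.948, Gold 4.404.
Rounding down gives 9, 2, 3, 4 = 18 seats, so the divisor must be adjusted.
With modified divisor 730: modified quotas Red 10.337, Blue 2.360, Green 4.304, Gold 4.801.
Rounding down: Red 10, Blue 2, Green 4, Gold 4 (total 20).
Red receives 10.

10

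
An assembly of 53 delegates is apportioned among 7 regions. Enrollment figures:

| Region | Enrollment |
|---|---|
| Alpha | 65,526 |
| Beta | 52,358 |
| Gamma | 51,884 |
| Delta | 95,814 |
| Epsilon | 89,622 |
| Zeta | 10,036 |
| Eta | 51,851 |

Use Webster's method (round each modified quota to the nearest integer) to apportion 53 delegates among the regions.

Standard divisor 417091/53 ≈ 7869.642; standard quotas: Alpha 8.326, Beta 6.653, Gamma 6.593, Delta 12.175, Epsilon 11.388, Zeta 1.275, Eta 6.589.
Rounding to the nearest integer gives Alpha 8, Beta 7, Gamma 7, Delta 12, Epsilon 11, Zeta 1, Eta 7 — total 53, matching the house size, so no adjustment is needed.

Alpha=8, Beta=7, Gamma=7, Delta=12, Epsilon=11, Zeta=1, Eta=7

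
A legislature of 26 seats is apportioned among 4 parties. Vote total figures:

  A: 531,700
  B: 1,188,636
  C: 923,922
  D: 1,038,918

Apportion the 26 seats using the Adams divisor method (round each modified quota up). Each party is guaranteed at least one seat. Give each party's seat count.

A 4; B 8; C 7; D 7

Standard divisor 3683176/26 ≈ 141660.615; standard quotas: A 3.753, B 8.391, C 6.522, D 7.334.
Rounding up gives 4, 9, 7, 8 = 28 seats, so the divisor must be adjusted.
With modified divisor 151300: modified quotas A 3.514, B 7.856, C 6.107, D 6.867.
Rounding up: A 4, B 8, C 7, D 7 (total 26).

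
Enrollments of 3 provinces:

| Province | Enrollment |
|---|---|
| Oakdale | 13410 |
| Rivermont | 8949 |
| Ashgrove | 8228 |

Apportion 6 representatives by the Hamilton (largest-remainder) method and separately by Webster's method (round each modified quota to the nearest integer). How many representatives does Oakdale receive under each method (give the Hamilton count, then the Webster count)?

Hamilton: Oakdale 3, Rivermont 2, Ashgrove 1.
Webster: Oakdale 2, Rivermont 2, Ashgrove 2.
Oakdale gets 3 under Hamilton and 2 under Webster.

3 and 2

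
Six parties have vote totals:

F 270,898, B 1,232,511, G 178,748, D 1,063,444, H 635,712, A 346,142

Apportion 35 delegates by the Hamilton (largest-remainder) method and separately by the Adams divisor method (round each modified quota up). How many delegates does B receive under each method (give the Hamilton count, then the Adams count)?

12 and 11

Hamilton: F 2, B 12, G 2, D 10, H 6, A 3.
Adams: F 3, B 11, G 2, D 10, H 6, A 3.
B gets 12 under Hamilton and 11 under Adams.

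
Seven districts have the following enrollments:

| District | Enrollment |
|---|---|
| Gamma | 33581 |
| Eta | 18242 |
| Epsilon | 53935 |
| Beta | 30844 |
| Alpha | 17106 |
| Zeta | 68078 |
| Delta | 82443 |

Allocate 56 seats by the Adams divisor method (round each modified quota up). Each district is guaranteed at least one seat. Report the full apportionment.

Gamma 6, Eta 4, Epsilon 10, Beta 6, Alpha 3, Zeta 12, Delta 15

Standard divisor 304229/56 ≈ 5432.661; standard quotas: Gamma 6.181, Eta 3.358, Epsilon 9.928, Beta 5.678, Alpha 3.149, Zeta 12.531, Delta 15.175.
Rounding up gives 7, 4, 10, 6, 4, 13, 16 = 60 seats, so the divisor must be adjusted.
With modified divisor 5800: modified quotas Gamma 5.790, Eta 3.145, Epsilon 9.299, Beta 5.318, Alpha 2.949, Zeta 11.738, Delta 14.214.
Rounding up: Gamma 6, Eta 4, Epsilon 10, Beta 6, Alpha 3, Zeta 12, Delta 15 (total 56).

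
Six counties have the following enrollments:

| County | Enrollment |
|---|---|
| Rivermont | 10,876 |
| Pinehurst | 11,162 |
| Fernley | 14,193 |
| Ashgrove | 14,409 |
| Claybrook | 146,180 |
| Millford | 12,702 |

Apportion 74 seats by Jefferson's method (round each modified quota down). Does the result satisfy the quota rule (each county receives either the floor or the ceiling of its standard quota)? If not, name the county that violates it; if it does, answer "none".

Claybrook

Standard quotas: Rivermont 3.841, Pinehurst 3.942, Fernley 5.013, Ashgrove 5.089, Claybrook 51.629, Millford 4.486.
Jefferson allocation: Rivermont 3, Pinehurst 4, Fernley 5, Ashgrove 5, Claybrook 53, Millford 4.
Claybrook has quota 51.629 (lower 51, upper 52) but receives 53 — outside the quota interval.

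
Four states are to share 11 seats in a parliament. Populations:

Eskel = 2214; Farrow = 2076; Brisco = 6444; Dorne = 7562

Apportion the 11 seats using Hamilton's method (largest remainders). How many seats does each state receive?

Standard divisor: 18296 ÷ 11 ≈ 1663.273.
Standard quotas: Eskel 1.3311, Farrow 1.2481, Brisco 3.8743, Dorne 4.5465.
Lower quotas: Eskel 1, Farrow 1, Brisco 3, Dorne 4 (sum 9, leaving 2 seats).
Remainders in descending order: Brisco 0.8743, Dorne 0.5465, Eskel 0.3311, Farrow 0.2481.
Largest remainders: Brisco, Dorne receive the extra seats.

Eskel: 1; Farrow: 1; Brisco: 4; Dorne: 5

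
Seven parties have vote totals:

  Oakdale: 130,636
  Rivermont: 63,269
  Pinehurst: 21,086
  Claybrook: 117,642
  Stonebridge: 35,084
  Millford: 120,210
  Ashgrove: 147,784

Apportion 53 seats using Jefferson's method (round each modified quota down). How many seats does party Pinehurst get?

1

Standard divisor 635711/53 ≈ 11994.547; standard quotas: Oakdale 10.891, Rivermont 5.275, Pinehurst 1.758, Claybrook 9.808, Stonebridge 2.925, Millford 10.022, Ashgrove 12.321.
Rounding down gives 10, 5, 1, 9, 2, 10, 12 = 49 seats, so the divisor must be adjusted.
With modified divisor 11100: modified quotas Oakdale 11.769, Rivermont 5.700, Pinehurst 1.900, Claybrook 10.598, Stonebridge 3.161, Millford 10.830, Ashgrove 13.314.
Rounding down: Oakdale 11, Rivermont 5, Pinehurst 1, Claybrook 10, Stonebridge 3, Millford 10, Ashgrove 13 (total 53).
Pinehurst receives 1.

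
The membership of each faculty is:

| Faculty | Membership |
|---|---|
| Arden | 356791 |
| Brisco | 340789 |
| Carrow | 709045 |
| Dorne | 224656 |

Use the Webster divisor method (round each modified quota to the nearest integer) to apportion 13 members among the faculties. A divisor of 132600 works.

With modified divisor 132600: modified quotas Arden 2.691, Brisco 2.570, Carrow 5.347, Dorne 1.694.
Rounding to the nearest integer: Arden 3, Brisco 3, Carrow 5, Dorne 2 (total 13).

Arden: 3, Brisco: 3, Carrow: 5, Dorne: 2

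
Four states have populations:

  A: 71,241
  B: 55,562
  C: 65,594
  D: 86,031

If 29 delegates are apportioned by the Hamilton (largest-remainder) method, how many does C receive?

7

The standard divisor is 278428/29 ≈ 9600.966.
Standard quotas: A 7.4202, B 5.7871, C 6.8320, D 8.9607.
Lower quotas: A 7, B 5, C 6, D 8 (sum 26, leaving 3 seats).
Remainders in descending order: D 0.9607, C 0.8320, B 0.7871, A 0.4202.
The surplus seats go to D, C, B.
C receives 7.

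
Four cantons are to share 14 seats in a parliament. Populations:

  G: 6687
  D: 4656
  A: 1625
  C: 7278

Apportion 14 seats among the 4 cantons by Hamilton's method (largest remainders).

G 5; D 3; A 1; C 5

Standard divisor: 20246 ÷ 14 ≈ 1446.143.
Standard quotas: G 4.6240, D 3.2196, A 1.1237, C 5.0327.
Lower quotas: G 4, D 3, A 1, C 5 (sum 13, leaving 1 seat).
Remainders in descending order: G 0.6240, D 0.2196, A 0.1237, C 0.0327.
The surplus seat goes to G.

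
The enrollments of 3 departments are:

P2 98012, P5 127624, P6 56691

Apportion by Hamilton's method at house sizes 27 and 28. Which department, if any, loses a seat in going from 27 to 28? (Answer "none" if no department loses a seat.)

P6

At 27 seats: P2 9, P5 12, P6 6.
At 28 seats: P2 10, P5 13, P6 5.
P6 drops from 6 to 5.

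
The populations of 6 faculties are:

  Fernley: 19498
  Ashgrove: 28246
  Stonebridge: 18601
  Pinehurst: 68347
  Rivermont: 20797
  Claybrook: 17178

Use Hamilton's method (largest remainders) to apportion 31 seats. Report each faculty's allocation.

Fernley 4, Ashgrove 5, Stonebridge 3, Pinehurst 12, Rivermont 4, Claybrook 3

Total 172667; standard divisor 172667/31 ≈ 5569.903.
Standard quotas: Fernley 3.5006, Ashgrove 5.0712, Stonebridge 3.3396, Pinehurst 12.2708, Rivermont 3.7338, Claybrook 3.0841.
Lower quotas: Fernley 3, Ashgrove 5, Stonebridge 3, Pinehurst 12, Rivermont 3, Claybrook 3 (sum 29, leaving 2 seats).
Remainders in descending order: Rivermont 0.7338, Fernley 0.5006, Stonebridge 0.3396, Pinehurst 0.2708, Claybrook 0.0841, Ashgrove 0.0712.
The surplus seats go to Rivermont, Fernley.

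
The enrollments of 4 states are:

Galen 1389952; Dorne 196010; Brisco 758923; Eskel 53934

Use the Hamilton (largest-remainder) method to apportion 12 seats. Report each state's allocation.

Galen 7, Dorne 1, Brisco 4, Eskel 0

Standard divisor: 2398819 ÷ 12 ≈ 199901.583.
Standard quotas: Galen 6.9532, Dorne 0.9805, Brisco 3.7965, Eskel 0.2698.
Lower quotas: Galen 6, Dorne 0, Brisco 3, Eskel 0 (sum 9, leaving 3 seats).
Remainders in descending order: Dorne 0.9805, Galen 0.9532, Brisco 0.7965, Eskel 0.2698.
The surplus seats go to Dorne, Galen, Brisco.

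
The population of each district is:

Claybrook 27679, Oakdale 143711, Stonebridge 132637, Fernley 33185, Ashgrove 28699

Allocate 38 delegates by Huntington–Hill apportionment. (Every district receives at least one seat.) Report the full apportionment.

Claybrook 3, Oakdale 15, Stonebridge 14, Fernley 3, Ashgrove 3

With divisor 9706: modified quotas Claybrook 2.852, Oakdale 14.806, Stonebridge 13.665, Fernley 3.419, Ashgrove 2.957.
Geometric-mean thresholds: Claybrook √(2·3)=2.449, Oakdale √(14·15)=14.491, Stonebridge √(13·14)=13.491, Fernley √(3·4)=3.464, Ashgrove √(2·3)=2.449.
Each quota rounded against its threshold gives Claybrook 3, Oakdale 15, Stonebridge 14, Fernley 3, Ashgrove 3 (total 38).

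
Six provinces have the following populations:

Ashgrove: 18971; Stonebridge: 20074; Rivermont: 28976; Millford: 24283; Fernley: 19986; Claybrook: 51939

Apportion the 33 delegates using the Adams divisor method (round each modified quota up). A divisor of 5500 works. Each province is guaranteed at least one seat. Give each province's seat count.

Ashgrove 4, Stonebridge 4, Rivermont 6, Millford 5, Fernley 4, Claybrook 10

With modified divisor 5500: modified quotas Ashgrove 3.449, Stonebridge 3.650, Rivermont 5.268, Millford 4.415, Fernley 3.634, Claybrook 9.443.
Rounding up: Ashgrove 4, Stonebridge 4, Rivermont 6, Millford 5, Fernley 4, Claybrook 10 (total 33).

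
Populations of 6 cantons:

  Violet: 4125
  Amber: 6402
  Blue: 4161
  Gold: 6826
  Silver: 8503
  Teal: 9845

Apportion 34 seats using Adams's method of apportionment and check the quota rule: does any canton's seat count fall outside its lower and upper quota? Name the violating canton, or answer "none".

none

Standard quotas: Violet 3.518, Amber 5.461, Blue 3.549, Gold 5.822, Silver 7.253, Teal 8.397.
Adams allocation: Violet 4, Amber 5, Blue 4, Gold 6, Silver 7, Teal 8.
Every allocation lies between the lower and upper quota.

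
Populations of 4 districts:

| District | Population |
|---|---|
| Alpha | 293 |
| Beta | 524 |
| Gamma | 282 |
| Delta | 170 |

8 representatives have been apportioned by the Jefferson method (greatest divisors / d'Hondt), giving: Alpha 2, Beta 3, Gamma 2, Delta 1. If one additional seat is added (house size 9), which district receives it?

Priority for the next seat is population ÷ (current seats + 1).
Priorities: Alpha 97.667, Beta 131.000, Gamma 94.000, Delta 85.000.
Highest priority: Beta.

Beta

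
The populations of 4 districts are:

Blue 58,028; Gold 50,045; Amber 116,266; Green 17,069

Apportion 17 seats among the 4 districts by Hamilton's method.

Blue: 4, Gold: 4, Amber: 8, Green: 1

Standard divisor: 241408 ÷ 17 ≈ 14200.471.
Standard quotas: Blue 4.0863, Gold 3.5242, Amber 8.1875, Green 1.2020.
Lower quotas: Blue 4, Gold 3, Amber 8, Green 1 (sum 16, leaving 1 seat).
Remainders in descending order: Gold 0.5242, Green 0.2020, Amber 0.1875, Blue 0.0863.
Largest remainder: Gold receives the extra seat.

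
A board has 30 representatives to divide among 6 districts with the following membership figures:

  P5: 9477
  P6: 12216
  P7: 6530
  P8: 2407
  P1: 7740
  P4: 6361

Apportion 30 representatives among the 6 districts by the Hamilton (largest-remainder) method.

P5 6; P6 8; P7 5; P8 2; P1 5; P4 4

Total 44731; standard divisor 44731/30 ≈ 1491.033.
Standard quotas: P5 6.3560, P6 8.1930, P7 4.3795, P8 1.6143, P1 5.1910, P4 4.2662.
Lower quotas: P5 6, P6 8, P7 4, P8 1, P1 5, P4 4 (sum 28, leaving 2 seats).
Remainders in descending order: P8 0.6143, P7 0.3795, P5 0.3560, P4 0.2662, P6 0.1930, P1 0.1910.
The surplus seats go to P8, P7.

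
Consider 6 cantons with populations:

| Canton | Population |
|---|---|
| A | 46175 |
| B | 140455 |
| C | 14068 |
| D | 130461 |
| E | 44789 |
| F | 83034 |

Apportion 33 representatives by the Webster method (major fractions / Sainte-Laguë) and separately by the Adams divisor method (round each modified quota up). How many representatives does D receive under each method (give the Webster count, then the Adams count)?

10 and 9

Webster: A 3, B 10, C 1, D 10, E 3, F 6.
Adams: A 4, B 10, C 1, D 9, E 3, F 6.
D gets 10 under Webster and 9 under Adams.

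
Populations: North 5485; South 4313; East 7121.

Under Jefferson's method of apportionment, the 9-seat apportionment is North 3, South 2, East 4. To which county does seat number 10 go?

South

Priority for the next seat is population ÷ (current seats + 1).
Priorities: North 1371.250, South 1437.667, East 1424.200.
Highest priority: South.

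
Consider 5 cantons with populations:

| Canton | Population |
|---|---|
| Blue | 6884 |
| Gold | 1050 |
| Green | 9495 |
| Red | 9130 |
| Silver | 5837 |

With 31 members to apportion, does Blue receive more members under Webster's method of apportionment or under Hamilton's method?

Webster: Blue 6, Gold 1, Green 9, Red 9, Silver 6.
Hamilton: Blue 7, Gold 1, Green 9, Red 9, Silver 5.
Blue gets 6 under Webster and 7 under Hamilton.

Hamilton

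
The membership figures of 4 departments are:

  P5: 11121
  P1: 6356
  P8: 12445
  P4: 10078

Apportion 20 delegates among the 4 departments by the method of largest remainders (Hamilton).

P5=6, P1=3, P8=6, P4=5

The standard divisor is 40000/20 = 2000.
Standard quotas: P5 5.5605, P1 3.1780, P8 6.2225, P4 5.0390.
Lower quotas: P5 5, P1 3, P8 6, P4 5 (sum 19, leaving 1 seat).
Remainders in descending order: P5 0.5605, P8 0.2225, P1 0.1780, P4 0.0390.
Largest remainder: P5 receives the extra seat.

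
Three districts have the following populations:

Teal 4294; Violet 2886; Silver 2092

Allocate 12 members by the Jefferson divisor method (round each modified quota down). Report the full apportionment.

Teal: 6, Violet: 4, Silver: 2

Standard divisor 9272/12 ≈ 772.667; standard quotas: Teal 5.557, Violet 3.735, Silver 2.708.
Rounding down gives 5, 3, 2 = 10 seats, so the divisor must be adjusted.
With modified divisor 710: modified quotas Teal 6.048, Violet 4.065, Silver 2.946.
Rounding down: Teal 6, Violet 4, Silver 2 (total 12).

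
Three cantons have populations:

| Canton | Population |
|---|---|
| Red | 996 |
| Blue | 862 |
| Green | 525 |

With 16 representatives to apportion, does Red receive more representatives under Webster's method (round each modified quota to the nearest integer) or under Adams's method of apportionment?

Webster: Red 7, Blue 6, Green 3.
Adams: Red 6, Blue 6, Green 4.
Red gets 7 under Webster and 6 under Adams.

Webster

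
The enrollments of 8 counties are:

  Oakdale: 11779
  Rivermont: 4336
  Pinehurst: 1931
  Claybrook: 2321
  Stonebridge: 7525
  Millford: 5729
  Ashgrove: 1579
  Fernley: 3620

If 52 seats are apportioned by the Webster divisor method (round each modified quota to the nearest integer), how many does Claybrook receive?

Standard divisor 38820/52 ≈ 746.538; standard quotas: Oakdale 15.778, Rivermont 5.808, Pinehurst 2.587, Claybrook 3.109, Stonebridge 10.080, Millford 7.674, Ashgrove 2.115, Fernley 4.849.
Rounding to the nearest integer gives 16, 6, 3, 3, 10, 8, 2, 5 = 53 seats, so the divisor must be adjusted.
With modified divisor 761.11: modified quotas Oakdale 15.476, Rivermont 5.697, Pinehurst 2.537, Claybrook 3.049, Stonebridge 9.887, Millford 7.527, Ashgrove 2.075, Fernley 4.756.
Rounding to the nearest integer: Oakdale 15, Rivermont 6, Pinehurst 3, Claybrook 3, Stonebridge 10, Millford 8, Ashgrove 2, Fernley 5 (total 52).
Claybrook receives 3.

3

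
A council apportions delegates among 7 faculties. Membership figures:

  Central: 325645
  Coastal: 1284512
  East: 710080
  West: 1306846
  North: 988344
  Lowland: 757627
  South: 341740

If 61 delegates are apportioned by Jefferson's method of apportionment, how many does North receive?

11

Standard divisor 5714794/61 ≈ 93685.148; standard quotas: Central 3.476, Coastal 13.711, East 7.579, West 13.949, North 10.550, Lowland 8.087, South 3.648.
Rounding down gives 3, 13, 7, 13, 10, 8, 3 = 57 seats, so the divisor must be adjusted.
With modified divisor 87900: modified quotas Central 3.705, Coastal 14.613, East 8.078, West 14.867, North 11.244, Lowland 8.619, South 3.888.
Rounding down: Central 3, Coastal 14, East 8, West 14, North 11, Lowland 8, South 3 (total 61).
North receives 11.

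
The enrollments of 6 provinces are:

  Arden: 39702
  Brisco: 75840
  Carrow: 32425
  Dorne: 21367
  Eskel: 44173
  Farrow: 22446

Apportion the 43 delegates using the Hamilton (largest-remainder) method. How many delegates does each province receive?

The standard divisor is 235953/43 ≈ 5487.279.
Standard quotas: Arden 7.2353, Brisco 13.8211, Carrow 5.9091, Dorne 3.8939, Eskel 8.0501, Farrow 4.0906.
Lower quotas: Arden 7, Brisco 13, Carrow 5, Dorne 3, Eskel 8, Farrow 4 (sum 40, leaving 3 seats).
Remainders in descending order: Carrow 0.9091, Dorne 0.8939, Brisco 0.8211, Arden 0.2353, Farrow 0.0906, Eskel 0.0501.
Largest remainders: Carrow, Dorne, Brisco receive the extra seats.

Arden: 7, Brisco: 14, Carrow: 6, Dorne: 4, Eskel: 8, Farrow: 4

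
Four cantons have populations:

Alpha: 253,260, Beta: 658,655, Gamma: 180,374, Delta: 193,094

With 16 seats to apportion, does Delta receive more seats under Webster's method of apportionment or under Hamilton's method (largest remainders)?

Hamilton

Webster: Alpha 3, Beta 9, Gamma 2, Delta 2.
Hamilton: Alpha 3, Beta 8, Gamma 2, Delta 3.
Delta gets 2 under Webster and 3 under Hamilton.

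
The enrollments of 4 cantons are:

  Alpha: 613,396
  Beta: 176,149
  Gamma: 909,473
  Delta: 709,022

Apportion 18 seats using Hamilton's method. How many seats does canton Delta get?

Standard divisor: 2408040 ÷ 18 = 133780.
Standard quotas: Alpha 4.5851, Beta 1.3167, Gamma 6.7983, Delta 5.2999.
Lower quotas: Alpha 4, Beta 1, Gamma 6, Delta 5 (sum 16, leaving 2 seats).
Remainders in descending order: Gamma 0.7983, Alpha 0.5851, Beta 0.3167, Delta 0.2999.
The surplus seats go to Gamma, Alpha.
Delta receives 5.

5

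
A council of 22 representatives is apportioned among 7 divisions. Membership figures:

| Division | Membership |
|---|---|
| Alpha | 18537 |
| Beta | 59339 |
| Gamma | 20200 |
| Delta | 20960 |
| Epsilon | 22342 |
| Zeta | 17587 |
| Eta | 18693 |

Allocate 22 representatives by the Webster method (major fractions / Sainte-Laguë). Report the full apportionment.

Standard divisor 177658/22 ≈ 8075.364; standard quotas: Alpha 2.296, Beta 7.348, Gamma 2.501, Delta 2.596, Epsilon 2.767, Zeta 2.178, Eta 2.315.
Rounding to the nearest integer gives Alpha 2, Beta 7, Gamma 3, Delta 3, Epsilon 3, Zeta 2, Eta 2 — total 22, matching the house size, so no adjustment is needed.

Alpha: 2, Beta: 7, Gamma: 3, Delta: 3, Epsilon: 3, Zeta: 2, Eta: 2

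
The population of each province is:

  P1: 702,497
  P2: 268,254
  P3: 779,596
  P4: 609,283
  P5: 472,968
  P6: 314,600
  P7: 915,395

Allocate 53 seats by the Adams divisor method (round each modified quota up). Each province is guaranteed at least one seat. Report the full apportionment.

P1: 9, P2: 4, P3: 10, P4: 8, P5: 6, P6: 4, P7: 12

Standard divisor 4062593/53 ≈ 76652.698; standard quotas: P1 9.165, P2 3.500, P3 10.170, P4 7.949, P5 6.170, P6 4.104, P7 11.942.
Rounding up gives 10, 4, 11, 8, 7, 5, 12 = 57 seats, so the divisor must be adjusted.
With modified divisor 81000: modified quotas P1 8.673, P2 3.312, P3 9.625, P4 7.522, P5 5.839, P6 3.884, P7 11.301.
Rounding up: P1 9, P2 4, P3 10, P4 8, P5 6, P6 4, P7 12 (total 53).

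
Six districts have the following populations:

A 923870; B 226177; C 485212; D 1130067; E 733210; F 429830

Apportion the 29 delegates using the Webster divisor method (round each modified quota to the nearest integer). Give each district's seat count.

A=7; B=2; C=4; D=8; E=5; F=3

Standard divisor 3928366/29 ≈ 135460.897; standard quotas: A 6.820, B 1.670, C 3.582, D 8.342, E 5.413, F 3.173.
Rounding to the nearest integer gives A 7, B 2, C 4, D 8, E 5, F 3 — total 29, matching the house size, so no adjustment is needed.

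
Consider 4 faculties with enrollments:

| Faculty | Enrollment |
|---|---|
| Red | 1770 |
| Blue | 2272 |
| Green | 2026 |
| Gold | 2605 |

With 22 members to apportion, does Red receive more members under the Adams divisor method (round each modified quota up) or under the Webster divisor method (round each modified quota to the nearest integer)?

Adams: Red 5, Blue 6, Green 5, Gold 6.
Webster: Red 4, Blue 6, Green 5, Gold 7.
Red gets 5 under Adams and 4 under Webster.

Adams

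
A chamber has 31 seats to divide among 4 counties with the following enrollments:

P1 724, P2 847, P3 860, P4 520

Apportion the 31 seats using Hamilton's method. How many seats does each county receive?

The standard divisor is 2951/31 ≈ 95.194.
Standard quotas: P1 7.606, P2 8.898, P3 9.034, P4 5.463.
Lower quotas: P1 7, P2 8, P3 9, P4 5 (sum 29, leaving 2 seats).
Remainders in descending order: P2 0.898, P1 0.606, P4 0.463, P3 0.034.
The surplus seats go to P2, P1.

P1 8, P2 9, P3 9, P4 5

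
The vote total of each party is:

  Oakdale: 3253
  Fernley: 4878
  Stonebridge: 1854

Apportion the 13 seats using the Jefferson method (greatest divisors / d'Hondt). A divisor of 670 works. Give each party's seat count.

With modified divisor 670: modified quotas Oakdale 4.855, Fernley 7.281, Stonebridge 2.767.
Rounding down: Oakdale 4, Fernley 7, Stonebridge 2 (total 13).

Oakdale 4, Fernley 7, Stonebridge 2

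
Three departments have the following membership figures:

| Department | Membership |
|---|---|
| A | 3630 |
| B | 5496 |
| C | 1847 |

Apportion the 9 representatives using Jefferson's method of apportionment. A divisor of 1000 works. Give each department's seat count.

With modified divisor 1000: modified quotas A 3.630, B 5.496, C 1.847.
Rounding down: A 3, B 5, C 1 (total 9).

A=3, B=5, C=1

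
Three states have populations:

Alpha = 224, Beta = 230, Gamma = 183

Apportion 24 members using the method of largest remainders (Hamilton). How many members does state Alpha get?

Standard divisor: 637 ÷ 24 ≈ 26.542.
Standard quotas: Alpha 8.440, Beta 8.666, Gamma 6.895.
Lower quotas: Alpha 8, Beta 8, Gamma 6 (sum 22, leaving 2 seats).
Remainders in descending order: Gamma 0.895, Beta 0.666, Alpha 0.440.
Largest remainders: Gamma, Beta receive the extra seats.
Alpha receives 8.

8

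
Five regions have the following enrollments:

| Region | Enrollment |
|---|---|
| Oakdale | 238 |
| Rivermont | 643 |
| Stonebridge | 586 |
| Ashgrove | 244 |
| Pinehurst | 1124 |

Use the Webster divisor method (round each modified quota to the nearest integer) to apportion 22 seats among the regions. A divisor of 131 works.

Oakdale=2, Rivermont=5, Stonebridge=4, Ashgrove=2, Pinehurst=9

With modified divisor 131: modified quotas Oakdale 1.817, Rivermont 4.908, Stonebridge 4.473, Ashgrove 1.863, Pinehurst 8.580.
Rounding to the nearest integer: Oakdale 2, Rivermont 5, Stonebridge 4, Ashgrove 2, Pinehurst 9 (total 22).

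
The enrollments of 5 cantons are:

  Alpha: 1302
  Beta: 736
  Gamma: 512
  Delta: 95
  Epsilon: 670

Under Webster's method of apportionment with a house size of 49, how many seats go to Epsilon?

Standard divisor 3315/49 ≈ 67.653; standard quotas: Alpha 19.245, Beta 10.879, Gamma 7.568, Delta 1.404, Epsilon 9.903.
Rounding to the nearest integer gives Alpha 19, Beta 11, Gamma 8, Delta 1, Epsilon 10 — total 49, matching the house size, so no adjustment is needed.
Epsilon receives 10.

10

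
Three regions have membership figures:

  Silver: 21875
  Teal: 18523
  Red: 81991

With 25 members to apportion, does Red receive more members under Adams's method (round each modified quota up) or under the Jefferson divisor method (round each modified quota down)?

Jefferson

Adams: Silver 5, Teal 4, Red 16.
Jefferson: Silver 4, Teal 4, Red 17.
Red gets 16 under Adams and 17 under Jefferson.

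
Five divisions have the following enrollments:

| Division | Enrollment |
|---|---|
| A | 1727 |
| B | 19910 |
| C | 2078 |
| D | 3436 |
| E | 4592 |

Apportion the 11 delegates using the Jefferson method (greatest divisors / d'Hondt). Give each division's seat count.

A 0, B 8, C 0, D 1, E 2

Standard divisor 31743/11 ≈ 2885.727; standard quotas: A 0.598, B 6.899, C 0.720, D 1.191, E 1.591.
Rounding down gives 0, 6, 0, 1, 1 = 8 seats, so the divisor must be adjusted.
With modified divisor 2250: modified quotas A 0.768, B 8.849, C 0.924, D 1.527, E 2.041.
Rounding down: A 0, B 8, C 0, D 1, E 2 (total 11).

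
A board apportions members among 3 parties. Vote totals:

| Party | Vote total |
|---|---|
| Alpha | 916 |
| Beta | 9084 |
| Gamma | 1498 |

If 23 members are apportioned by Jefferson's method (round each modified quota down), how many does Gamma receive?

Standard divisor 11498/23 ≈ 499.913; standard quotas: Alpha 1.832, Beta 18.171, Gamma 2.997.
Rounding down gives 1, 18, 2 = 21 seats, so the divisor must be adjusted.
With modified divisor 470: modified quotas Alpha 1.949, Beta 19.328, Gamma 3.187.
Rounding down: Alpha 1, Beta 19, Gamma 3 (total 23).
Gamma receives 3.

3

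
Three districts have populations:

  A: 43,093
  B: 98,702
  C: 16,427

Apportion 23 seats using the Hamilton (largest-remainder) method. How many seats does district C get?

3

Total 158222; standard divisor 158222/23 ≈ 6879.217.
Standard quotas: A 6.2642, B 14.3479, C 2.3879.
Lower quotas: A 6, B 14, C 2 (sum 22, leaving 1 seat).
Remainders in descending order: C 0.3879, B 0.3479, A 0.2642.
The surplus seat goes to C.
C receives 3.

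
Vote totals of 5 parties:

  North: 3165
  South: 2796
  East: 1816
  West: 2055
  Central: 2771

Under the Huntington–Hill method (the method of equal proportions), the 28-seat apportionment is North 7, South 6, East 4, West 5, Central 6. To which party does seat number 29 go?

Priority for the next seat is population ÷ (√(s·(s+1))).
Priorities: North 422.941, South 431.432, East 406.070, West 375.190, Central 427.575.
Highest priority: South.

South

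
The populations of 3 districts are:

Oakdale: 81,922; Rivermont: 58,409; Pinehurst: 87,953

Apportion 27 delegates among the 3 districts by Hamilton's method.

The standard divisor is 228284/27 ≈ 8454.963.
Standard quotas: Oakdale 9.6892, Rivermont 6.9083, Pinehurst 10.4025.
Lower quotas: Oakdale 9, Rivermont 6, Pinehurst 10 (sum 25, leaving 2 seats).
Remainders in descending order: Rivermont 0.9083, Oakdale 0.6892, Pinehurst 0.4025.
The surplus seats go to Rivermont, Oakdale.

Oakdale 10; Rivermont 7; Pinehurst 10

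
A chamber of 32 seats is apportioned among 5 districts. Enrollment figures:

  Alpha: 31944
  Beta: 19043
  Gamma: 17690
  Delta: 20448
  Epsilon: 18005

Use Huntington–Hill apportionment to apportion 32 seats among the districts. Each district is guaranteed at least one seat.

Alpha 10; Beta 6; Gamma 5; Delta 6; Epsilon 5

With divisor 3327: modified quotas Alpha 9.601, Beta 5.724, Gamma 5.317, Delta 6.146, Epsilon 5.412.
Geometric-mean thresholds: Alpha √(9·10)=9.487, Beta √(5·6)=5.477, Gamma √(5·6)=5.477, Delta √(6·7)=6.481, Epsilon √(5·6)=5.477.
Each quota rounded against its threshold gives Alpha 10, Beta 6, Gamma 5, Delta 6, Epsilon 5 (total 32).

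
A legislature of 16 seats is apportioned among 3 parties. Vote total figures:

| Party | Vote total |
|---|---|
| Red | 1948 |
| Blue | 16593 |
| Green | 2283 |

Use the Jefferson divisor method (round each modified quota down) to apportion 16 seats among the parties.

Red 1, Blue 14, Green 1

Standard divisor 20824/16 ≈ 1301.5; standard quotas: Red 1.497, Blue 12.749, Green 1.754.
Rounding down gives 1, 12, 1 = 14 seats, so the divisor must be adjusted.
With modified divisor 1160: modified quotas Red 1.679, Blue 14.304, Green 1.968.
Rounding down: Red 1, Blue 14, Green 1 (total 16).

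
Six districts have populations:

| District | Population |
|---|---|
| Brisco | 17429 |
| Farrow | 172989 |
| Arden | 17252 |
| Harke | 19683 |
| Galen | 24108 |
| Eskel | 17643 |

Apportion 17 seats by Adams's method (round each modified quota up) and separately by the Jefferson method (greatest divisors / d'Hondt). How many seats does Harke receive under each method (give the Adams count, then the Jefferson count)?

2 and 1

Adams: Brisco 1, Farrow 10, Arden 1, Harke 2, Galen 2, Eskel 1.
Jefferson: Brisco 1, Farrow 12, Arden 1, Harke 1, Galen 1, Eskel 1.
Harke gets 2 under Adams and 1 under Jefferson.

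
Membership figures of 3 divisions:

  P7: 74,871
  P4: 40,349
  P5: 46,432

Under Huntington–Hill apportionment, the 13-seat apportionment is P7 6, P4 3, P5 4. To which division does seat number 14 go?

Priority for the next seat is population ÷ (√(s·(s+1))).
Priorities: P7 11552.846, P4 11647.753, P5 10382.511.
Highest priority: P4.

P4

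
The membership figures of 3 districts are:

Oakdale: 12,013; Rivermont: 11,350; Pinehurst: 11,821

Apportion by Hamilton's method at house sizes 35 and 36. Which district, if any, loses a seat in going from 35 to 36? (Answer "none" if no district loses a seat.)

none

At 35 seats: Oakdale 12, Rivermont 11, Pinehurst 12.
At 36 seats: Oakdale 12, Rivermont 12, Pinehurst 12.
No district's allocation decreased.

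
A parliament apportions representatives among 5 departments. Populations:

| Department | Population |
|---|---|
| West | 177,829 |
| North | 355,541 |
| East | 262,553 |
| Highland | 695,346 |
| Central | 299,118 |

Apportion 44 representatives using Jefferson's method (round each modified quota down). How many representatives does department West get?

Standard divisor 1790387/44 ≈ 40690.614; standard quotas: West 4.370, North 8.738, East 6.452, Highland 17.089, Central 7.351.
Rounding down gives 4, 8, 6, 17, 7 = 42 seats, so the divisor must be adjusted.
With modified divisor 38100: modified quotas West 4.667, North 9.332, East 6.891, Highland 18.251, Central 7.851.
Rounding down: West 4, North 9, East 6, Highland 18, Central 7 (total 44).
West receives 4.

4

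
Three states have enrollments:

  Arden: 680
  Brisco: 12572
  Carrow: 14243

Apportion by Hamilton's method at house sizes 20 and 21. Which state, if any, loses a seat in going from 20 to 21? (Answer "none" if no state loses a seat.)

At 20 seats: Arden 1, Brisco 9, Carrow 10.
At 21 seats: Arden 0, Brisco 10, Carrow 11.
Arden drops from 1 to 0.

Arden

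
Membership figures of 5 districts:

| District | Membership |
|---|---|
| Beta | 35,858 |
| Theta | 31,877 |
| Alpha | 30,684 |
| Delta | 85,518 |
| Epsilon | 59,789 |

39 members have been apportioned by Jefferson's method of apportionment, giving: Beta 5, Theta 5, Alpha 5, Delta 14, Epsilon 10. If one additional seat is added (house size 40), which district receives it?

Priority for the next seat is population ÷ (current seats + 1).
Priorities: Beta 5976.333, Theta 5312.833, Alpha 5114.000, Delta 5701.200, Epsilon 5435.364.
Highest priority: Beta.

Beta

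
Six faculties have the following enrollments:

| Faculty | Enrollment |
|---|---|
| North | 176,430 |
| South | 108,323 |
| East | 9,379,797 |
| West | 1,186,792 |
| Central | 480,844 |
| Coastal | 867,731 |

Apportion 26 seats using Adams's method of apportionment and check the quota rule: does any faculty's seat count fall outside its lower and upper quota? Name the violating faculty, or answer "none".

East

Standard quotas: North 0.376, South 0.231, East 19.990, West 2.529, Central 1.025, Coastal 1.849.
Adams allocation: North 1, South 1, East 18, West 3, Central 1, Coastal 2.
East has quota 19.990 (lower 19, upper 20) but receives 18 — outside the quota interval.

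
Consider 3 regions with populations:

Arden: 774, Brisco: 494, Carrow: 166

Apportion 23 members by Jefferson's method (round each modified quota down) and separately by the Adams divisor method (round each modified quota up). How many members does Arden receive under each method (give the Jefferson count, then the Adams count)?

Jefferson: Arden 13, Brisco 8, Carrow 2.
Adams: Arden 12, Brisco 8, Carrow 3.
Arden gets 13 under Jefferson and 12 under Adams.

13 and 12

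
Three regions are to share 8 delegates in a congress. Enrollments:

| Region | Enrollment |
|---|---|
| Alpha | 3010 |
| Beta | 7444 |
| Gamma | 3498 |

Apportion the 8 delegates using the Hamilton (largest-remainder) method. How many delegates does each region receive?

Total 13952; standard divisor 13952/8 = 1744.
Standard quotas: Alpha 1.7259, Beta 4.2683, Gamma 2.0057.
Lower quotas: Alpha 1, Beta 4, Gamma 2 (sum 7, leaving 1 seat).
Remainders in descending order: Alpha 0.7259, Beta 0.2683, Gamma 0.0057.
Largest remainder: Alpha receives the extra seat.

Alpha 2, Beta 4, Gamma 2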